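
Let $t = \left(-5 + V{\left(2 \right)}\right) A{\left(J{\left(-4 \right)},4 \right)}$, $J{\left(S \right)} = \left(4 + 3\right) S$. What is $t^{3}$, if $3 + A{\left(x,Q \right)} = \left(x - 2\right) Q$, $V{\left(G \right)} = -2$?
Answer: $638277381$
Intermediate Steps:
$J{\left(S \right)} = 7 S$
$A{\left(x,Q \right)} = -3 + Q \left(-2 + x\right)$ ($A{\left(x,Q \right)} = -3 + \left(x - 2\right) Q = -3 + \left(-2 + x\right) Q = -3 + Q \left(-2 + x\right)$)
$t = 861$ ($t = \left(-5 - 2\right) \left(-3 - 8 + 4 \cdot 7 \left(-4\right)\right) = - 7 \left(-3 - 8 + 4 \left(-28\right)\right) = - 7 \left(-3 - 8 - 112\right) = \left(-7\right) \left(-123\right) = 861$)
$t^{3} = 861^{3} = 638277381$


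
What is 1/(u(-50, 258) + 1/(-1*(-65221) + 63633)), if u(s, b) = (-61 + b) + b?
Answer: 128854/58628571 ≈ 0.0021978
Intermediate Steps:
u(s, b) = -61 + 2*b
1/(u(-50, 258) + 1/(-1*(-65221) + 63633)) = 1/((-61 + 2*258) + 1/(-1*(-65221) + 63633)) = 1/((-61 + 516) + 1/(65221 + 63633)) = 1/(455 + 1/128854) = 1/(58628571/128854) = 128854/58628571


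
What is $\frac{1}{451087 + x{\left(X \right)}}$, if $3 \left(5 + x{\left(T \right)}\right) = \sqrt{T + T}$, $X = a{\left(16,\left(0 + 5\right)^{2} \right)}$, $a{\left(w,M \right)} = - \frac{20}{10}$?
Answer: $\frac{2029869}{915637368260} - \frac{3 i}{915637368260} \approx 2.2169 \cdot 10^{-6} - 3.2764 \cdot 10^{-12} i$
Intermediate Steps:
$a{\left(w,M \right)} = -2$ ($a{\left(w,M \right)} = \left(-20\right) \frac{1}{10} = -2$)
$X = -2$
$x{\left(T \right)} = -5 + \frac{\sqrt{2} \sqrt{T}}{3}$ ($x{\left(T \right)} = -5 + \frac{\sqrt{T + T}}{3} = -5 + \frac{\sqrt{2 T}}{3} = -5 + \frac{\sqrt{2} \sqrt{T}}{3}$)
$\frac{1}{451087 + x{\left(X \right)}} = \frac{1}{451087 - \left(5 - \frac{\sqrt{2} \sqrt{-2}}{3}\right)} = \frac{1}{451087 - \left(5 - \frac{\sqrt{2} i \sqrt{2}}{3}\right)} = \frac{1}{451087 - \left(5 - \frac{2 i}{3}\right)} = \frac{1}{451082 + \frac{2 i}{3}} = \frac{9 \left(451082 - \frac{2 i}{3}\right)}{1831274736520}$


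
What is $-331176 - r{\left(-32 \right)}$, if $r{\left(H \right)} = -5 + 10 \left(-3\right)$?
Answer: $-331141$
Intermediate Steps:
$r{\left(H \right)} = -35$ ($r{\left(H \right)} = -5 - 30 = -35$)
$-331176 - r{\left(-32 \right)} = -331176 - -35 = -331176 + 35 = -331141$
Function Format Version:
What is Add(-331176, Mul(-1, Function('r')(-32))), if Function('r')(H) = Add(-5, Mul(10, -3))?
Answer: -331141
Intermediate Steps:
Function('r')(H) = -35 (Function('r')(H) = Add(-5, -30) = -35)
Add(-331176, Mul(-1, Function('r')(-32))) = Add(-331176, Mul(-1, -35)) = Add(-331176, 35) = -331141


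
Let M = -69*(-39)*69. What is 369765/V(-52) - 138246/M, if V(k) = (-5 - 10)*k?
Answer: 117179083/247572 ≈ 473.31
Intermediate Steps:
V(k) = -15*k
M = 185679 (M = 2691*69 = 185679)
369765/V(-52) - 138246/M = 369765/((-15*(-52))) - 138246/185679 = 369765/780 - 138246*1/185679 = 369765*(1/780) - 46082/61893 = 24651/52 - 46082/61893 = 117179083/247572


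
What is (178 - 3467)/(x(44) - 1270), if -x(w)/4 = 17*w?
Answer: 3289/4262 ≈ 0.77170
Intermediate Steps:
x(w) = -68*w
(178 - 3467)/(x(44) - 1270) = (178 - 3467)/(-68*44 - 1270) = -3289/(-2992 - 1270) = -3289/(-4262) = -3289*(-1/4262) = 3289/4262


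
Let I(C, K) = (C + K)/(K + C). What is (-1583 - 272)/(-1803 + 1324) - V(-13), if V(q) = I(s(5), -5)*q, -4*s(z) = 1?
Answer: 8082/479 ≈ 16.873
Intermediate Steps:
s(z) = -1/4 (s(z) = -1/4*1 = -1/4)
I(C, K) = 1 (I(C, K) = (C + K)/(C + K) = 1)
V(q) = q (V(q) = 1*q = q)
(-1583 - 272)/(-1803 + 1324) - V(-13) = (-1583 - 272)/(-1803 + 1324) - 1*(-13) = -1855/(-479) + 13 = -1855*(-1/479) + 13 = 1855/479 + 13 = 8082/479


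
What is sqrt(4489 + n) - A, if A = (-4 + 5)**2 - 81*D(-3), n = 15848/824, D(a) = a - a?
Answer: -1 + 2*sqrt(11956961)/103 ≈ 66.143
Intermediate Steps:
D(a) = 0
n = 1981/103 (n = 15848*(1/824) = 1981/103 ≈ 19.233)
A = 1 (A = (-4 + 5)**2 - 81*0 = 1**2 + 0 = 1 + 0 = 1)
sqrt(4489 + n) - A = sqrt(4489 + 1981/103) - 1*1 = sqrt(464348/103) - 1 = 2*sqrt(11956961)/103 - 1 = -1 + 2*sqrt(11956961)/103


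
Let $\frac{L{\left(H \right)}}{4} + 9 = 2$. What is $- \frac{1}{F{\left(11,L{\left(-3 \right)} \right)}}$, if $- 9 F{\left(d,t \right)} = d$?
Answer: $\frac{9}{11} \approx 0.81818$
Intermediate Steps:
$L{\left(H \right)} = -28$ ($L{\left(H \right)} = -36 + 4 \cdot 2 = -36 + 8 = -28$)
$F{\left(d,t \right)} = - \frac{d}{9}$
$- \frac{1}{F{\left(11,L{\left(-3 \right)} \right)}} = - \frac{1}{\left(- \frac{1}{9}\right) 11} = - \frac{1}{- \frac{11}{9}} = \left(-1\right) \left(- \frac{9}{11}\right) = \frac{9}{11}$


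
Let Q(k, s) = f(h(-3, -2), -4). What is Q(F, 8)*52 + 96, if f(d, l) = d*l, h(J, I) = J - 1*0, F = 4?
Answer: 720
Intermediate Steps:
h(J, I) = J (h(J, I) = J + 0 = J)
Q(k, s) = 12 (Q(k, s) = -3*(-4) = 12)
Q(F, 8)*52 + 96 = 12*52 + 96 = 624 + 96 = 720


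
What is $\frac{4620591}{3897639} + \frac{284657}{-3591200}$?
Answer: $\frac{573480599051}{518414858400} \approx 1.1062$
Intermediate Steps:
$\frac{4620591}{3897639} + \frac{284657}{-3591200} = 4620591 \cdot \frac{1}{3897639} + 284657 \left(- \frac{1}{3591200}\right) = \frac{171133}{144357} - \frac{284657}{3591200} = \frac{573480599051}{518414858400}$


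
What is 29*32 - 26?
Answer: 902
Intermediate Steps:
29*32 - 26 = 928 - 26 = 902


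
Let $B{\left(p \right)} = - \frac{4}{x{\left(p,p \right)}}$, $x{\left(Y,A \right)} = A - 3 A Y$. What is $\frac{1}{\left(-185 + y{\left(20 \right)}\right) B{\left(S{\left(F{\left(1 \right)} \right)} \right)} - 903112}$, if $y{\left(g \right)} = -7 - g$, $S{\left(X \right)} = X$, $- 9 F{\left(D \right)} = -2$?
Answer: $- \frac{1}{891664} \approx -1.1215 \cdot 10^{-6}$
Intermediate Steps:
$F{\left(D \right)} = \frac{2}{9}$ ($F{\left(D \right)} = \left(- \frac{1}{9}\right) \left(-2\right) = \frac{2}{9}$)
$x{\left(Y,A \right)} = A - 3 A Y$
$B{\left(p \right)} = - \frac{4}{p \left(1 - 3 p\right)}$
$\frac{1}{\left(-185 + y{\left(20 \right)}\right) B{\left(S{\left(F{\left(1 \right)} \right)} \right)} - 903112} = \frac{1}{\left(-185 - 27\right) \frac{4}{\frac{2}{9} \left(-1 + 3 \cdot \frac{2}{9}\right)} - 903112} = \frac{1}{\left(-185 - 27\right) 4 \cdot \frac{9}{2} \frac{1}{-1 + \frac{2}{3}} - 903112} = \frac{1}{\left(-185 - 27\right) 4 \cdot \frac{9}{2} \frac{1}{- \frac{1}{3}} - 903112} = \frac{1}{- 212 \cdot 4 \cdot \frac{9}{2} \left(-3\right) - 903112} = \frac{1}{\left(-212\right) \left(-54\right) - 903112} = \frac{1}{11448 - 903112} = \frac{1}{-891664} = - \frac{1}{891664}$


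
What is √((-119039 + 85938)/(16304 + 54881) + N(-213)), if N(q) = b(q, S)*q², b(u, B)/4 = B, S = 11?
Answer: √10115532760602415/71185 ≈ 1412.9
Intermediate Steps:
b(u, B) = 4*B
N(q) = 44*q² (N(q) = (4*11)*q² = 44*q²)
√((-119039 + 85938)/(16304 + 54881) + N(-213)) = √((-119039 + 85938)/(16304 + 54881) + 44*(-213)²) = √(-33101/71185 + 44*45369) = √(-33101*1/71185 + 1996236) = √(-33101/71185 + 1996236) = √(142102026559/71185) = √10115532760602415/71185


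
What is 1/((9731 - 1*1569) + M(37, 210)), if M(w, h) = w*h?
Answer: 1/15932 ≈ 6.2767e-5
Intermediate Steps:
M(w, h) = h*w
1/((9731 - 1*1569) + M(37, 210)) = 1/((9731 - 1*1569) + 210*37) = 1/((9731 - 1569) + 7770) = 1/(8162 + 7770) = 1/15932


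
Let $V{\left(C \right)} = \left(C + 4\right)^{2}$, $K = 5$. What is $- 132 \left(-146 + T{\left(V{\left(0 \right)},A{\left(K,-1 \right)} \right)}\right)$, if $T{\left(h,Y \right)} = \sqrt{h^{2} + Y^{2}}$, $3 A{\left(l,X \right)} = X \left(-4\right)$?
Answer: $19272 - 176 \sqrt{145} \approx 17153.0$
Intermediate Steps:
$V{\left(C \right)} = \left(4 + C\right)^{2}$
$A{\left(l,X \right)} = - \frac{4 X}{3}$ ($A{\left(l,X \right)} = \frac{X \left(-4\right)}{3} = \frac{\left(-4\right) X}{3} = - \frac{4 X}{3}$)
$T{\left(h,Y \right)} = \sqrt{Y^{2} + h^{2}}$
$- 132 \left(-146 + T{\left(V{\left(0 \right)},A{\left(K,-1 \right)} \right)}\right) = - 132 \left(-146 + \sqrt{\left(\left(- \frac{4}{3}\right) \left(-1\right)\right)^{2} + \left(\left(4 + 0\right)^{2}\right)^{2}}\right) = - 132 \left(-146 + \sqrt{\left(\frac{4}{3}\right)^{2} + \left(4^{2}\right)^{2}}\right) = - 132 \left(-146 + \sqrt{\frac{16}{9} + 16^{2}}\right) = - 132 \left(-146 + \sqrt{\frac{16}{9} + 256}\right) = - 132 \left(-146 + \sqrt{\frac{2320}{9}}\right) = - 132 \left(-146 + \frac{4 \sqrt{145}}{3}\right) = 19272 - 176 \sqrt{145}$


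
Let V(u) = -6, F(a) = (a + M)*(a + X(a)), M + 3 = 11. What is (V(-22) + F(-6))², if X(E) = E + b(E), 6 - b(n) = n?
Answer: 36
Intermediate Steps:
M = 8 (M = -3 + 11 = 8)
b(n) = 6 - n
X(E) = 6 (X(E) = E + (6 - E) = 6)
F(a) = (6 + a)*(8 + a) (F(a) = (a + 8)*(a + 6) = (8 + a)*(6 + a) = (6 + a)*(8 + a))
(V(-22) + F(-6))² = (-6 + (48 + (-6)² + 14*(-6)))² = (-6 + (48 + 36 - 84))² = (-6 + 0)² = (-6)² = 36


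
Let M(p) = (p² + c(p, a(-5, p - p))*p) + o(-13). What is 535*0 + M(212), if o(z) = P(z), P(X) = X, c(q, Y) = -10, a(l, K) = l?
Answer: 42811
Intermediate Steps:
o(z) = z
M(p) = -13 + p² - 10*p (M(p) = (p² - 10*p) - 13 = -13 + p² - 10*p)
535*0 + M(212) = 535*0 + (-13 + 212² - 10*212) = 0 + (-13 + 44944 - 2120) = 0 + 42811 = 42811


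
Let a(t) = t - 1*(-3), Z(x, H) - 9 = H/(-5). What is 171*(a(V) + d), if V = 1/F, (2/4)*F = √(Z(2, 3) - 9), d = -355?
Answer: -60192 - 57*I*√15/2 ≈ -60192.0 - 110.38*I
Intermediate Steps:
Z(x, H) = 9 - H/5 (Z(x, H) = 9 + H/(-5) = 9 + H*(-⅕) = 9 - H/5)
F = 2*I*√15/5 (F = 2*√((9 - ⅕*3) - 9) = 2*√((9 - ⅗) - 9) = 2*√(42/5 - 9) = 2*√(-⅗) = 2*(I*√15/5) = 2*I*√15/5 ≈ 1.5492*I)
V = -I*√15/6 (V = 1/(2*I*√15/5) = -I*√15/6 ≈ -0.6455*I)
a(t) = 3 + t (a(t) = t + 3 = 3 + t)
171*(a(V) + d) = 171*((3 - I*√15/6) - 355) = 171*(-352 - I*√15/6) = -60192 - 57*I*√15/2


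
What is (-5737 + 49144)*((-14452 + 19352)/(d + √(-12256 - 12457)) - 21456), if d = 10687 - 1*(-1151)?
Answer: 173628*(-5364*√24713 + 63497807*I)/(√24713 - 11838*I) ≈ -9.3132e+8 - 238.55*I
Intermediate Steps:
d = 11838 (d = 10687 + 1151 = 11838)
(-5737 + 49144)*((-14452 + 19352)/(d + √(-12256 - 12457)) - 21456) = (-5737 + 49144)*((-14452 + 19352)/(11838 + √(-12256 - 12457)) - 21456) = 43407*(4900/(11838 + √(-24713)) - 21456) = 43407*(4900/(11838 + I*√24713) - 21456) = 43407*(-21456 + 4900/(11838 + I*√24713)) = -931340592 + 212694300/(11838 + I*√24713)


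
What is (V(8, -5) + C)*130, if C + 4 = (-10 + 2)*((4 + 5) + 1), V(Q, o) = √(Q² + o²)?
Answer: -10920 + 130*√89 ≈ -9693.6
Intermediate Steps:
C = -84 (C = -4 + (-10 + 2)*((4 + 5) + 1) = -4 - 8*(9 + 1) = -4 - 8*10 = -4 - 80 = -84)
(V(8, -5) + C)*130 = (√(8² + (-5)²) - 84)*130 = (√(64 + 25) - 84)*130 = (√89 - 84)*130 = (-84 + √89)*130 = -10920 + 130*√89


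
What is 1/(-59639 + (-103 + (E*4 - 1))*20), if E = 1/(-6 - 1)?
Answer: -7/432113 ≈ -1.6199e-5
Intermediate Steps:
E = -⅐ (E = 1/(-7) = -⅐ ≈ -0.14286)
1/(-59639 + (-103 + (E*4 - 1))*20) = 1/(-59639 + (-103 + (-⅐*4 - 1))*20) = 1/(-59639 + (-103 + (-4/7 - 1))*20) = 1/(-59639 + (-103 - 11/7)*20) = 1/(-59639 - 732/7*20) = 1/(-59639 - 14640/7) = 1/(-432113/7) = -7/432113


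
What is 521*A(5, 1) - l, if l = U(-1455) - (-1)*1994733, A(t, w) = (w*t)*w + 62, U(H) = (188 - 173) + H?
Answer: -1958386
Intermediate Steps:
U(H) = 15 + H
A(t, w) = 62 + t*w² (A(t, w) = (t*w)*w + 62 = t*w² + 62 = 62 + t*w²)
l = 1993293 (l = (15 - 1455) - (-1)*1994733 = -1440 - 1*(-1994733) = -1440 + 1994733 = 1993293)
521*A(5, 1) - l = 521*(62 + 5*1²) - 1*1993293 = 521*(62 + 5*1) - 1993293 = 521*(62 + 5) - 1993293 = 521*67 - 1993293 = 34907 - 1993293 = -1958386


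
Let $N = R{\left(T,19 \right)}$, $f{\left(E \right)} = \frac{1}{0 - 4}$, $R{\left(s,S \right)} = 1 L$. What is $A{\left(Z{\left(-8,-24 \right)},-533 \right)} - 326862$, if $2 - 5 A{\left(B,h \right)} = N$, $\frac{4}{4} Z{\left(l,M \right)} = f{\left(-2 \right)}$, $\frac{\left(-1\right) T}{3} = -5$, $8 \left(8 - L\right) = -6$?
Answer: $- \frac{6537267}{20} \approx -3.2686 \cdot 10^{5}$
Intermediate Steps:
$L = \frac{35}{4}$ ($L = 8 - - \frac{3}{4} = 8 + \frac{3}{4} = \frac{35}{4} \approx 8.75$)
$T = 15$ ($T = \left(-3\right) \left(-5\right) = 15$)
$R{\left(s,S \right)} = \frac{35}{4}$ ($R{\left(s,S \right)} = 1 \cdot \frac{35}{4} = \frac{35}{4}$)
$f{\left(E \right)} = - \frac{1}{4}$ ($f{\left(E \right)} = \frac{1}{-4} = - \frac{1}{4}$)
$Z{\left(l,M \right)} = - \frac{1}{4}$
$N = \frac{35}{4} \approx 8.75$
$A{\left(B,h \right)} = - \frac{27}{20}$ ($A{\left(B,h \right)} = \frac{2}{5} - \frac{7}{4} = - \frac{27}{20}$)
$A{\left(Z{\left(-8,-24 \right)},-533 \right)} - 326862 = - \frac{27}{20} - 326862 = - \frac{6537267}{20}$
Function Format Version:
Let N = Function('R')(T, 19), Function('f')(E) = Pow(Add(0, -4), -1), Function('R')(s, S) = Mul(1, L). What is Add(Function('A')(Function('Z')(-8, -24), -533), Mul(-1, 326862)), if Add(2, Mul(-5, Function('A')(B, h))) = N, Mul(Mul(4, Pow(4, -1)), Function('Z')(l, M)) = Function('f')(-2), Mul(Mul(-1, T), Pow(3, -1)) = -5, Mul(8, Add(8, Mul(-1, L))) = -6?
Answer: Rational(-6537267, 20) ≈ -3.2686e+5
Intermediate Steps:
L = Rational(35, 4) (L = Add(8, Mul(Rational(-1, 8), -6)) = Add(8, Rational(3, 4)) = Rational(35, 4) ≈ 8.7500)
T = 15 (T = Mul(-3, -5) = 15)
Function('R')(s, S) = Rational(35, 4) (Function('R')(s, S) = Mul(1, Rational(35, 4)) = Rational(35, 4))
Function('f')(E) = Rational(-1, 4) (Function('f')(E) = Pow(-4, -1) = Rational(-1, 4))
Function('Z')(l, M) = Rational(-1, 4)
N = Rational(35, 4) ≈ 8.7500
Function('A')(B, h) = Rational(-27, 20) (Function('A')(B, h) = Add(Rational(2, 5), Mul(Rational(-1, 5), Rational(35, 4))) = Add(Rational(2, 5), Rational(-7, 4)) = Rational(-27, 20))
Add(Function('A')(Function('Z')(-8, -24), -533), Mul(-1, 326862)) = Add(Rational(-27, 20), Mul(-1, 326862)) = Add(Rational(-27, 20), -326862) = Rational(-6537267, 20)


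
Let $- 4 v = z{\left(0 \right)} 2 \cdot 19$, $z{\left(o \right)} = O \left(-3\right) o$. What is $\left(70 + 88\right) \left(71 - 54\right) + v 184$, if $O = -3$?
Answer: $2686$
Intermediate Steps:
$z{\left(o \right)} = 9 o$ ($z{\left(o \right)} = \left(-3\right) \left(-3\right) o = 9 o$)
$v = 0$ ($v = - \frac{9 \cdot 0 \cdot 2 \cdot 19}{4} = - \frac{0 \cdot 2 \cdot 19}{4} = - \frac{0 \cdot 19}{4} = \left(- \frac{1}{4}\right) 0 = 0$)
$\left(70 + 88\right) \left(71 - 54\right) + v 184 = \left(70 + 88\right) \left(71 - 54\right) + 0 \cdot 184 = 158 \cdot 17 + 0 = 2686 + 0 = 2686$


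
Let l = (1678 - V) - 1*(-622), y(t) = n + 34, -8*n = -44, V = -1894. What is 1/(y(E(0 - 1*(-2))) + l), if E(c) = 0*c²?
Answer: 2/8467 ≈ 0.00023621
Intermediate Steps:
n = 11/2 (n = -⅛*(-44) = 11/2 ≈ 5.5000)
E(c) = 0
y(t) = 79/2 (y(t) = 11/2 + 34 = 79/2)
l = 4194 (l = (1678 - 1*(-1894)) - 1*(-622) = (1678 + 1894) + 622 = 3572 + 622 = 4194)
1/(y(E(0 - 1*(-2))) + l) = 1/(79/2 + 4194) = 1/(8467/2) = 2/8467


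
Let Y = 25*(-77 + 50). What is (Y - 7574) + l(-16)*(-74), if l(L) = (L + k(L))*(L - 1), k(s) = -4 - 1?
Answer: -34667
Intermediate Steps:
k(s) = -5
Y = -675 (Y = 25*(-27) = -675)
l(L) = (-1 + L)*(-5 + L) (l(L) = (L - 5)*(L - 1) = (-5 + L)*(-1 + L) = (-1 + L)*(-5 + L))
(Y - 7574) + l(-16)*(-74) = (-675 - 7574) + (5 + (-16)**2 - 6*(-16))*(-74) = -8249 + (5 + 256 + 96)*(-74) = -8249 + 357*(-74) = -8249 - 26418 = -34667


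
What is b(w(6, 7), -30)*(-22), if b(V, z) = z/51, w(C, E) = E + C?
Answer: 220/17 ≈ 12.941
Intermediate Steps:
w(C, E) = C + E
b(V, z) = z/51 (b(V, z) = z*(1/51) = z/51)
b(w(6, 7), -30)*(-22) = ((1/51)*(-30))*(-22) = -10/17*(-22) = 220/17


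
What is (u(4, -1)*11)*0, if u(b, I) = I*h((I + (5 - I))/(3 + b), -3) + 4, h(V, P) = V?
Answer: 0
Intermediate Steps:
u(b, I) = 4 + 5*I/(3 + b) (u(b, I) = I*((I + (5 - I))/(3 + b)) + 4 = I*(5/(3 + b)) + 4 = 5*I/(3 + b) + 4 = 4 + 5*I/(3 + b))
(u(4, -1)*11)*0 = (((12 + 4*4 + 5*(-1))/(3 + 4))*11)*0 = (((12 + 16 - 5)/7)*11)*0 = (((⅐)*23)*11)*0 = ((23/7)*11)*0 = (253/7)*0 = 0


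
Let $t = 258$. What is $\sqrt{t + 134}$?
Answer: $14 \sqrt{2} \approx 19.799$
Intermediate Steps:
$\sqrt{t + 134} = \sqrt{258 + 134} = \sqrt{392} = 14 \sqrt{2}$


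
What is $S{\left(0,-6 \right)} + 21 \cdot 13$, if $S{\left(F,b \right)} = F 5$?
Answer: $273$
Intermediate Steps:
$S{\left(F,b \right)} = 5 F$
$S{\left(0,-6 \right)} + 21 \cdot 13 = 5 \cdot 0 + 21 \cdot 13 = 0 + 273 = 273$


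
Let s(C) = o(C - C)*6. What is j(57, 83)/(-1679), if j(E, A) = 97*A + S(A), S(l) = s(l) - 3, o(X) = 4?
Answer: -8072/1679 ≈ -4.8076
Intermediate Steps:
s(C) = 24 (s(C) = 4*6 = 24)
S(l) = 21 (S(l) = 24 - 3 = 21)
j(E, A) = 21 + 97*A (j(E, A) = 97*A + 21 = 21 + 97*A)
j(57, 83)/(-1679) = (21 + 97*83)/(-1679) = (21 + 8051)*(-1/1679) = 8072*(-1/1679) = -8072/1679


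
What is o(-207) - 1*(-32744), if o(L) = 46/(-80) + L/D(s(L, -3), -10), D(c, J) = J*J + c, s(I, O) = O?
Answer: 127036209/3880 ≈ 32741.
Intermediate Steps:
D(c, J) = c + J² (D(c, J) = J² + c = c + J²)
o(L) = -23/40 + L/97 (o(L) = 46/(-80) + L/(-3 + (-10)²) = 46*(-1/80) + L/(-3 + 100) = -23/40 + L/97)
o(-207) - 1*(-32744) = (-23/40 + (1/97)*(-207)) - 1*(-32744) = (-23/40 - 207/97) + 32744 = -10511/3880 + 32744 = 127036209/3880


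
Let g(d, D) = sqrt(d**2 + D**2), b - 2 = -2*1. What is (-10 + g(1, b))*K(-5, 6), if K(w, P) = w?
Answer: 45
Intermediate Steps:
b = 0 (b = 2 - 2*1 = 2 - 2 = 0)
g(d, D) = sqrt(D**2 + d**2)
(-10 + g(1, b))*K(-5, 6) = (-10 + sqrt(0**2 + 1**2))*(-5) = (-10 + sqrt(0 + 1))*(-5) = (-10 + sqrt(1))*(-5) = (-10 + 1)*(-5) = -9*(-5) = 45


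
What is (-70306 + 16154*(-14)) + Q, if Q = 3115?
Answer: -293347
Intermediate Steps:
(-70306 + 16154*(-14)) + Q = (-70306 + 16154*(-14)) + 3115 = (-70306 - 226156) + 3115 = -296462 + 3115 = -293347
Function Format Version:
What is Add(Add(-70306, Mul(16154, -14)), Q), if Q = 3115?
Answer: -293347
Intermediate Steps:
Add(Add(-70306, Mul(16154, -14)), Q) = Add(Add(-70306, Mul(16154, -14)), 3115) = Add(Add(-70306, -226156), 3115) = Add(-296462, 3115) = -293347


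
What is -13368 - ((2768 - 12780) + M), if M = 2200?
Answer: -5556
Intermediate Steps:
-13368 - ((2768 - 12780) + M) = -13368 - ((2768 - 12780) + 2200) = -13368 - (-10012 + 2200) = -13368 - 1*(-7812) = -13368 + 7812 = -5556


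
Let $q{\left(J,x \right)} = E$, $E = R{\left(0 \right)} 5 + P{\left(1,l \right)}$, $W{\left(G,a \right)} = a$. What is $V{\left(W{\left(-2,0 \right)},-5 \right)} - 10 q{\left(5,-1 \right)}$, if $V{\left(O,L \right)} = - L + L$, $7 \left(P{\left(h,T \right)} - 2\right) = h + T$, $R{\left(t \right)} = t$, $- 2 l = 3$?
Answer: $- \frac{135}{7} \approx -19.286$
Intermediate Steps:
$l = - \frac{3}{2}$ ($l = \left(- \frac{1}{2}\right) 3 = - \frac{3}{2} \approx -1.5$)
$P{\left(h,T \right)} = 2 + \frac{T}{7} + \frac{h}{7}$ ($P{\left(h,T \right)} = 2 + \frac{h + T}{7} = 2 + \frac{T + h}{7} = 2 + \left(\frac{T}{7} + \frac{h}{7}\right) = 2 + \frac{T}{7} + \frac{h}{7}$)
$V{\left(O,L \right)} = 0$
$E = \frac{27}{14}$ ($E = 0 \cdot 5 + \left(2 + \frac{1}{7} \left(- \frac{3}{2}\right) + \frac{1}{7} \cdot 1\right) = 0 + \left(2 - \frac{3}{14} + \frac{1}{7}\right) = 0 + \frac{27}{14} = \frac{27}{14} \approx 1.9286$)
$q{\left(J,x \right)} = \frac{27}{14}$
$V{\left(W{\left(-2,0 \right)},-5 \right)} - 10 q{\left(5,-1 \right)} = 0 - \frac{135}{7} = - \frac{135}{7}$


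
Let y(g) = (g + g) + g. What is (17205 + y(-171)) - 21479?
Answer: -4787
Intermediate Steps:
y(g) = 3*g (y(g) = 2*g + g = 3*g)
(17205 + y(-171)) - 21479 = (17205 + 3*(-171)) - 21479 = (17205 - 513) - 21479 = 16692 - 21479 = -4787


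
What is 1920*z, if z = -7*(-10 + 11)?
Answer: -13440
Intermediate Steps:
z = -7 (z = -7*1 = -7)
1920*z = 1920*(-7) = -13440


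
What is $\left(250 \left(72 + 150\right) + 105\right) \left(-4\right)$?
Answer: $-222420$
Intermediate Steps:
$\left(250 \left(72 + 150\right) + 105\right) \left(-4\right) = \left(250 \cdot 222 + 105\right) \left(-4\right) = \left(55500 + 105\right) \left(-4\right) = 55605 \left(-4\right) = -222420$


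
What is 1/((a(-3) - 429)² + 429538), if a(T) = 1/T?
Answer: 9/5524786 ≈ 1.6290e-6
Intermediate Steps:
1/((a(-3) - 429)² + 429538) = 1/((1/(-3) - 429)² + 429538) = 1/((-⅓ - 429)² + 429538) = 1/((-1288/3)² + 429538) = 1/(1658944/9 + 429538) = 1/(5524786/9) = 9/5524786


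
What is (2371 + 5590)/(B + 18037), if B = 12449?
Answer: 7961/30486 ≈ 0.26114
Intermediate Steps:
(2371 + 5590)/(B + 18037) = (2371 + 5590)/(12449 + 18037) = 7961/30486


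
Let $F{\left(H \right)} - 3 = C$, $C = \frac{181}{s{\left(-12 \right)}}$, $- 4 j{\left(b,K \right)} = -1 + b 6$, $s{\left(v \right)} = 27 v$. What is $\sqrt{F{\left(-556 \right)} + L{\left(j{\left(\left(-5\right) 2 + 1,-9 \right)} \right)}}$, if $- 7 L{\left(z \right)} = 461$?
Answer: $\frac{i \sqrt{1006789}}{126} \approx 7.9634 i$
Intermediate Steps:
$j{\left(b,K \right)} = \frac{1}{4} - \frac{3 b}{2}$ ($j{\left(b,K \right)} = - \frac{-1 + b 6}{4} = - \frac{-1 + 6 b}{4} = \frac{1}{4} - \frac{3 b}{2}$)
$L{\left(z \right)} = - \frac{461}{7}$ ($L{\left(z \right)} = \left(- \frac{1}{7}\right) 461 = - \frac{461}{7}$)
$C = - \frac{181}{324}$ ($C = \frac{181}{27 \left(-12\right)} = \frac{181}{-324} = 181 \left(- \frac{1}{324}\right) = - \frac{181}{324} \approx -0.55864$)
$F{\left(H \right)} = \frac{791}{324}$ ($F{\left(H \right)} = 3 - \frac{181}{324} = \frac{791}{324}$)
$\sqrt{F{\left(-556 \right)} + L{\left(j{\left(\left(-5\right) 2 + 1,-9 \right)} \right)}} = \sqrt{\frac{791}{324} - \frac{461}{7}} = \sqrt{- \frac{143827}{2268}} = \frac{i \sqrt{1006789}}{126}$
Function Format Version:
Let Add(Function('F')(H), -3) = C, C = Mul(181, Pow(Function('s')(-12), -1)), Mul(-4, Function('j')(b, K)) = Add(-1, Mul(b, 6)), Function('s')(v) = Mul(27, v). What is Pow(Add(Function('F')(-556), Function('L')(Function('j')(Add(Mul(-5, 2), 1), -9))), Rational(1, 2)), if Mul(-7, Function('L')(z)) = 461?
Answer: Mul(Rational(1, 126), I, Pow(1006789, Rational(1, 2))) ≈ Mul(7.9634, I)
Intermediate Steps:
Function('j')(b, K) = Add(Rational(1, 4), Mul(Rational(-3, 2), b)) (Function('j')(b, K) = Mul(Rational(-1, 4), Add(-1, Mul(b, 6))) = Mul(Rational(-1, 4), Add(-1, Mul(6, b))) = Add(Rational(1, 4), Mul(Rational(-3, 2), b)))
Function('L')(z) = Rational(-461, 7) (Function('L')(z) = Mul(Rational(-1, 7), 461) = Rational(-461, 7))
C = Rational(-181, 324) (C = Mul(181, Pow(Mul(27, -12), -1)) = Mul(181, Pow(-324, -1)) = Mul(181, Rational(-1, 324)) = Rational(-181, 324) ≈ -0.55864)
Function('F')(H) = Rational(791, 324) (Function('F')(H) = Add(3, Rational(-181, 324)) = Rational(791, 324))
Pow(Add(Function('F')(-556), Function('L')(Function('j')(Add(Mul(-5, 2), 1), -9))), Rational(1, 2)) = Pow(Add(Rational(791, 324), Rational(-461, 7)), Rational(1, 2)) = Pow(Rational(-143827, 2268), Rational(1, 2)) = Mul(Rational(1, 126), I, Pow(1006789, Rational(1, 2)))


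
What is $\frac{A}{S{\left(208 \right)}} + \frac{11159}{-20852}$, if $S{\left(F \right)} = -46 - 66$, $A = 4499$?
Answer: $- \frac{23765739}{583856} \approx -40.705$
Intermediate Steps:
$S{\left(F \right)} = -112$
$\frac{A}{S{\left(208 \right)}} + \frac{11159}{-20852} = \frac{4499}{-112} + \frac{11159}{-20852} = 4499 \left(- \frac{1}{112}\right) + 11159 \left(- \frac{1}{20852}\right) = - \frac{4499}{112} - \frac{11159}{20852} = - \frac{23765739}{583856}$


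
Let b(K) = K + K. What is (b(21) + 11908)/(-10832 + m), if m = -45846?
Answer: -5975/28339 ≈ -0.21084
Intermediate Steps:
b(K) = 2*K
(b(21) + 11908)/(-10832 + m) = (2*21 + 11908)/(-10832 - 45846) = (42 + 11908)/(-56678) = 11950*(-1/56678) = -5975/28339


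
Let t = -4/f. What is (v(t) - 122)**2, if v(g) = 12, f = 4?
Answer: 12100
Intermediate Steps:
t = -1 (t = -4/4 = -4*1/4 = -1)
(v(t) - 122)**2 = (12 - 122)**2 = (-110)**2 = 12100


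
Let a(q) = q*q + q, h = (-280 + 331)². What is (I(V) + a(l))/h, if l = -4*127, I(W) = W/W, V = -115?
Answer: 257557/2601 ≈ 99.022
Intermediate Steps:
I(W) = 1
h = 2601 (h = 51² = 2601)
l = -508
a(q) = q + q² (a(q) = q² + q = q + q²)
(I(V) + a(l))/h = (1 - 508*(1 - 508))/2601 = (1 - 508*(-507))*(1/2601) = (1 + 257556)*(1/2601) = 257557*(1/2601) = 257557/2601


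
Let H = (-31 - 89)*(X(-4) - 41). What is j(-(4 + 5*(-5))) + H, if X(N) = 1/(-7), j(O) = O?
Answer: 34707/7 ≈ 4958.1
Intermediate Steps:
X(N) = -⅐
H = 34560/7 (H = (-31 - 89)*(-⅐ - 41) = -120*(-288/7) = 34560/7 ≈ 4937.1)
j(-(4 + 5*(-5))) + H = -(4 + 5*(-5)) + 34560/7 = -(4 - 25) + 34560/7 = -1*(-21) + 34560/7 = 21 + 34560/7 = 34707/7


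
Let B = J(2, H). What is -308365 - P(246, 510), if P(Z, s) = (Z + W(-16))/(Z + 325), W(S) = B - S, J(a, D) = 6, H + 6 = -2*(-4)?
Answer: -176076683/571 ≈ -3.0837e+5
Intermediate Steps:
H = 2 (H = -6 - 2*(-4) = -6 + 8 = 2)
B = 6
W(S) = 6 - S
P(Z, s) = (22 + Z)/(325 + Z) (P(Z, s) = (Z + (6 - 1*(-16)))/(Z + 325) = (Z + (6 + 16))/(325 + Z) = (Z + 22)/(325 + Z) = (22 + Z)/(325 + Z))
-308365 - P(246, 510) = -308365 - (22 + 246)/(325 + 246) = -308365 - 268/571 = -176076683/571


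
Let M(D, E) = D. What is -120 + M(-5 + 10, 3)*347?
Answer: 1615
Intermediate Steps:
-120 + M(-5 + 10, 3)*347 = -120 + (-5 + 10)*347 = -120 + 5*347 = -120 + 1735 = 1615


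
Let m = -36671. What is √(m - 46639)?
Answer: I*√83310 ≈ 288.63*I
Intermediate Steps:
√(m - 46639) = √(-36671 - 46639) = √(-83310) = I*√83310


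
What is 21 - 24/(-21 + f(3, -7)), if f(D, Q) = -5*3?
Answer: 65/3 ≈ 21.667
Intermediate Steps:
f(D, Q) = -15
21 - 24/(-21 + f(3, -7)) = 21 - 24/(-21 - 15) = 21 - 24/(-36) = 21 - 1/36*(-24) = 21 + ⅔ = 65/3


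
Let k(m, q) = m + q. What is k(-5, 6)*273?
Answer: 273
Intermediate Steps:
k(-5, 6)*273 = (-5 + 6)*273 = 1*273 = 273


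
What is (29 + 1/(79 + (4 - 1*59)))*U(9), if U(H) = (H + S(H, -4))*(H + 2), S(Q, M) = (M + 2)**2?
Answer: 99671/24 ≈ 4153.0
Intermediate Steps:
S(Q, M) = (2 + M)**2
U(H) = (2 + H)*(4 + H) (U(H) = (H + (2 - 4)**2)*(H + 2) = (H + (-2)**2)*(2 + H) = (H + 4)*(2 + H) = (4 + H)*(2 + H) = (2 + H)*(4 + H))
(29 + 1/(79 + (4 - 1*59)))*U(9) = (29 + 1/(79 + (4 - 1*59)))*(8 + 9**2 + 6*9) = (29 + 1/(79 + (4 - 59)))*(8 + 81 + 54) = (29 + 1/(79 - 55))*143 = (29 + 1/24)*143 = (697/24)*143 = 99671/24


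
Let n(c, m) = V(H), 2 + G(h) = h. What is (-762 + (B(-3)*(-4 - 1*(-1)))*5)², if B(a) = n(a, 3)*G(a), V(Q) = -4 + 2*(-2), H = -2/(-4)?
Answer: 1855044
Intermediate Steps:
G(h) = -2 + h
H = ½ (H = -2*(-¼) = ½ ≈ 0.50000)
V(Q) = -8 (V(Q) = -4 - 4 = -8)
n(c, m) = -8
B(a) = 16 - 8*a (B(a) = -8*(-2 + a) = 16 - 8*a)
(-762 + (B(-3)*(-4 - 1*(-1)))*5)² = (-762 + ((16 - 8*(-3))*(-4 - 1*(-1)))*5)² = (-762 + ((16 + 24)*(-4 + 1))*5)² = (-762 + (40*(-3))*5)² = (-762 - 120*5)² = (-762 - 600)² = (-1362)² = 1855044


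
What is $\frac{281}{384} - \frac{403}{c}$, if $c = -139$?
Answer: $\frac{193811}{53376} \approx 3.6311$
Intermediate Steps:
$\frac{281}{384} - \frac{403}{c} = \frac{281}{384} - \frac{403}{-139} = 281 \cdot \frac{1}{384} - - \frac{403}{139} = \frac{281}{384} + \frac{403}{139} = \frac{193811}{53376}$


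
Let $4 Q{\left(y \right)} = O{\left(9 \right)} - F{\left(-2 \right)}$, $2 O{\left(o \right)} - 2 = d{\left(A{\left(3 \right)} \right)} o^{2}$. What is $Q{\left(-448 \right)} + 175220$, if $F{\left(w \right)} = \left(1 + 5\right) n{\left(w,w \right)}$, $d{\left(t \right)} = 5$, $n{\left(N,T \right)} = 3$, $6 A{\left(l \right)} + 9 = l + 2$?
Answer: $\frac{1402131}{8} \approx 1.7527 \cdot 10^{5}$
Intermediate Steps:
$A{\left(l \right)} = - \frac{7}{6} + \frac{l}{6}$ ($A{\left(l \right)} = - \frac{3}{2} + \frac{l + 2}{6} = - \frac{3}{2} + \frac{2 + l}{6} = - \frac{3}{2} + \left(\frac{1}{3} + \frac{l}{6}\right) = - \frac{7}{6} + \frac{l}{6}$)
$O{\left(o \right)} = 1 + \frac{5 o^{2}}{2}$
$F{\left(w \right)} = 18$ ($F{\left(w \right)} = \left(1 + 5\right) 3 = 6 \cdot 3 = 18$)
$Q{\left(y \right)} = \frac{371}{8}$ ($Q{\left(y \right)} = \frac{\left(1 + \frac{5 \cdot 9^{2}}{2}\right) - 18}{4} = \frac{\left(1 + \frac{5}{2} \cdot 81\right) - 18}{4} = \frac{\left(1 + \frac{405}{2}\right) - 18}{4} = \frac{\frac{407}{2} - 18}{4} = \frac{1}{4} \cdot \frac{371}{2} = \frac{371}{8}$)
$Q{\left(-448 \right)} + 175220 = \frac{371}{8} + 175220 = \frac{1402131}{8}$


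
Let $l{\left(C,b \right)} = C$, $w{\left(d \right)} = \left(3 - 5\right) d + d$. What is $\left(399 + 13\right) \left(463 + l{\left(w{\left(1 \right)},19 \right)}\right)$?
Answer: $190344$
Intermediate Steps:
$w{\left(d \right)} = - d$ ($w{\left(d \right)} = \left(3 - 5\right) d + d = - 2 d + d = - d$)
$\left(399 + 13\right) \left(463 + l{\left(w{\left(1 \right)},19 \right)}\right) = \left(399 + 13\right) \left(463 - 1\right) = 412 \left(463 - 1\right) = 412 \cdot 462 = 190344$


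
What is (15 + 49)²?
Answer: 4096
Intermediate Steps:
(15 + 49)² = 64² = 4096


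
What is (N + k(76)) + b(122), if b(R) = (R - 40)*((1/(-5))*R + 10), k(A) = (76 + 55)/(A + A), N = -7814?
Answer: -6835393/760 ≈ -8993.9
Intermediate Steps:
k(A) = 131/(2*A) (k(A) = 131/((2*A)) = 131*(1/(2*A)) = 131/(2*A))
b(R) = (-40 + R)*(10 - R/5) (b(R) = (-40 + R)*((-1/5*1)*R + 10) = (-40 + R)*(-R/5 + 10) = (-40 + R)*(10 - R/5))
(N + k(76)) + b(122) = (-7814 + (131/2)/76) + (-400 + 18*122 - 1/5*122**2) = (-7814 + (131/2)*(1/76)) + (-400 + 2196 - 1/5*14884) = (-7814 + 131/152) + (-400 + 2196 - 14884/5) = -1187597/152 - 5904/5 = -6835393/760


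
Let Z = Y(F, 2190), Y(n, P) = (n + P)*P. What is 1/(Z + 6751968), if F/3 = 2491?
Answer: 1/27913938 ≈ 3.5824e-8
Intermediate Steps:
F = 7473 (F = 3*2491 = 7473)
Y(n, P) = P*(P + n) (Y(n, P) = (P + n)*P = P*(P + n))
Z = 21161970 (Z = 2190*(2190 + 7473) = 2190*9663 = 21161970)
1/(Z + 6751968) = 1/(21161970 + 6751968) = 1/27913938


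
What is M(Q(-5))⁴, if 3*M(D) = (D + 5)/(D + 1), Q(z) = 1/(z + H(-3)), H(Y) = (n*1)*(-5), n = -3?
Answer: 83521/14641 ≈ 5.7046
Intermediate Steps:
H(Y) = 15 (H(Y) = -3*1*(-5) = -3*(-5) = 15)
Q(z) = 1/(15 + z) (Q(z) = 1/(z + 15) = 1/(15 + z))
M(D) = (5 + D)/(3*(1 + D)) (M(D) = ((D + 5)/(D + 1))/3 = ((5 + D)/(1 + D))/3 = (5 + D)/(3*(1 + D)))
M(Q(-5))⁴ = ((5 + 1/(15 - 5))/(3*(1 + 1/(15 - 5))))⁴ = ((5 + 1/10)/(3*(1 + 1/10)))⁴ = ((5 + ⅒)/(3*(1 + ⅒)))⁴ = ((⅓)*(51/10)/(11/10))⁴ = ((⅓)*(10/11)*(51/10))⁴ = (17/11)⁴ = 83521/14641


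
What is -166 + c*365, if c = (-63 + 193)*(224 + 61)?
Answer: 13523084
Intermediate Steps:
c = 37050 (c = 130*285 = 37050)
-166 + c*365 = -166 + 37050*365 = -166 + 13523250 = 13523084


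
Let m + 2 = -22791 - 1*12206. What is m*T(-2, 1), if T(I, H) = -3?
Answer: 104997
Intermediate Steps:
m = -34999 (m = -2 + (-22791 - 1*12206) = -2 + (-22791 - 12206) = -2 - 34997 = -34999)
m*T(-2, 1) = -34999*(-3) = 104997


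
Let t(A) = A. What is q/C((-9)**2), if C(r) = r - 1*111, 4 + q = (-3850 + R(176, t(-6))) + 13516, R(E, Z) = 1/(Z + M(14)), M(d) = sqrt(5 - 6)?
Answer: -178744/555 + I/1110 ≈ -322.06 + 0.0009009*I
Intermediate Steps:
M(d) = I (M(d) = sqrt(-1) = I)
R(E, Z) = 1/(I + Z) (R(E, Z) = 1/(Z + I) = 1/(I + Z))
q = 9662 + (-6 - I)/37 (q = -4 + ((-3850 + 1/(I - 6)) + 13516) = -4 + ((-3850 + 1/(-6 + I)) + 13516) = -4 + ((-3850 + (-6 - I)/37) + 13516) = -4 + (9666 + (-6 - I)/37) = 9662 + (-6 - I)/37 ≈ 9661.8 - 0.027027*I)
C(r) = -111 + r (C(r) = r - 111 = -111 + r)
q/C((-9)**2) = (357488/37 - I/37)/(-111 + (-9)**2) = (357488/37 - I/37)/(-111 + 81) = (357488/37 - I/37)/(-30) = (357488/37 - I/37)*(-1/30) = -178744/555 + I/1110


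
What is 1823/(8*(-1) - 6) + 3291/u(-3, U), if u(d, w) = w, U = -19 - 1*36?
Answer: -146339/770 ≈ -190.05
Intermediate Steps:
U = -55 (U = -19 - 36 = -55)
1823/(8*(-1) - 6) + 3291/u(-3, U) = 1823/(8*(-1) - 6) + 3291/(-55) = 1823/(-8 - 6) + 3291*(-1/55) = 1823/(-14) - 3291/55 = 1823*(-1/14) - 3291/55 = -1823/14 - 3291/55 = -146339/770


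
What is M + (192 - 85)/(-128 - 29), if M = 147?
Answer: 22972/157 ≈ 146.32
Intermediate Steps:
M + (192 - 85)/(-128 - 29) = 147 + (192 - 85)/(-128 - 29) = 147 + 107/(-157) = 147 + 107*(-1/157) = 147 - 107/157 = 22972/157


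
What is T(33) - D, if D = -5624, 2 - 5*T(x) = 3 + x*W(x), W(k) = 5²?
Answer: 27294/5 ≈ 5458.8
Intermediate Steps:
W(k) = 25
T(x) = -⅕ - 5*x (T(x) = ⅖ - (3 + x*25)/5 = ⅖ - (3 + 25*x)/5 = ⅖ + (-⅗ - 5*x) = -⅕ - 5*x)
T(33) - D = (-⅕ - 5*33) - 1*(-5624) = (-⅕ - 165) + 5624 = -826/5 + 5624 = 27294/5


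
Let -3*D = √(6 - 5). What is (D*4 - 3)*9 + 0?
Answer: -39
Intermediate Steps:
D = -⅓ (D = -√(6 - 5)/3 = -√1/3 = -⅓*1 = -⅓ ≈ -0.33333)
(D*4 - 3)*9 + 0 = (-⅓*4 - 3)*9 + 0 = (-4/3 - 3)*9 + 0 = -13/3*9 + 0 = -39 + 0 = -39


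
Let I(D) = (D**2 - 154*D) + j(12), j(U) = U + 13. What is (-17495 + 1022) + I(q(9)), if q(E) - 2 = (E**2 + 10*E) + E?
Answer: -11352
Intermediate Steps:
j(U) = 13 + U
q(E) = 2 + E**2 + 11*E (q(E) = 2 + ((E**2 + 10*E) + E) = 2 + (E**2 + 11*E) = 2 + E**2 + 11*E)
I(D) = 25 + D**2 - 154*D (I(D) = (D**2 - 154*D) + (13 + 12) = (D**2 - 154*D) + 25 = 25 + D**2 - 154*D)
(-17495 + 1022) + I(q(9)) = (-17495 + 1022) + (25 + (2 + 9**2 + 11*9)**2 - 154*(2 + 9**2 + 11*9)) = -16473 + (25 + (2 + 81 + 99)**2 - 154*(2 + 81 + 99)) = -16473 + (25 + 182**2 - 154*182) = -16473 + (25 + 33124 - 28028) = -16473 + 5121 = -11352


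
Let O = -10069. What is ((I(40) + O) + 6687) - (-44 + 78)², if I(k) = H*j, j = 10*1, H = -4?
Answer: -4578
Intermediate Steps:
j = 10
I(k) = -40 (I(k) = -4*10 = -40)
((I(40) + O) + 6687) - (-44 + 78)² = ((-40 - 10069) + 6687) - (-44 + 78)² = (-10109 + 6687) - 1*34² = -3422 - 1*1156 = -3422 - 1156 = -4578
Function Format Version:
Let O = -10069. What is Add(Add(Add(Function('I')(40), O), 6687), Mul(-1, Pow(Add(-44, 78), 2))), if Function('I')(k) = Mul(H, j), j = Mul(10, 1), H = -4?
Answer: -4578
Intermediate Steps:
j = 10
Function('I')(k) = -40 (Function('I')(k) = Mul(-4, 10) = -40)
Add(Add(Add(Function('I')(40), O), 6687), Mul(-1, Pow(Add(-44, 78), 2))) = Add(Add(Add(-40, -10069), 6687), Mul(-1, Pow(Add(-44, 78), 2))) = Add(Add(-10109, 6687), Mul(-1, Pow(34, 2))) = Add(-3422, Mul(-1, 1156)) = Add(-3422, -1156) = -4578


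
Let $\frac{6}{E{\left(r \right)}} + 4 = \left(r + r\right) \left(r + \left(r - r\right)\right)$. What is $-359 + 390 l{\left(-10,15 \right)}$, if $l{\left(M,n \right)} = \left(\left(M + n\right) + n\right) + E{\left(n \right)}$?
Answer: $\frac{1660513}{223} \approx 7446.3$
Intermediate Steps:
$E{\left(r \right)} = \frac{6}{-4 + 2 r^{2}}$ ($E{\left(r \right)} = \frac{6}{-4 + \left(r + r\right) \left(r + \left(r - r\right)\right)} = \frac{6}{-4 + 2 r \left(r + 0\right)} = \frac{6}{-4 + 2 r r} = \frac{6}{-4 + 2 r^{2}}$)
$l{\left(M,n \right)} = M + 2 n + \frac{3}{-2 + n^{2}}$ ($l{\left(M,n \right)} = \left(\left(M + n\right) + n\right) + \frac{3}{-2 + n^{2}} = \left(M + 2 n\right) + \frac{3}{-2 + n^{2}} = M + 2 n + \frac{3}{-2 + n^{2}}$)
$-359 + 390 l{\left(-10,15 \right)} = -359 + 390 \frac{3 + \left(-2 + 15^{2}\right) \left(-10 + 2 \cdot 15\right)}{-2 + 15^{2}} = -359 + 390 \frac{3 + \left(-2 + 225\right) \left(-10 + 30\right)}{-2 + 225} = -359 + 390 \frac{3 + 223 \cdot 20}{223} = -359 + 390 \frac{3 + 4460}{223} = -359 + 390 \cdot \frac{1}{223} \cdot 4463 = -359 + 390 \cdot \frac{4463}{223} = -359 + \frac{1740570}{223} = \frac{1660513}{223}$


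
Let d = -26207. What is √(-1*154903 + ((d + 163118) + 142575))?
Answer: √124583 ≈ 352.96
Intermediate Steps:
√(-1*154903 + ((d + 163118) + 142575)) = √(-1*154903 + ((-26207 + 163118) + 142575)) = √(-154903 + (136911 + 142575)) = √(-154903 + 279486) = √124583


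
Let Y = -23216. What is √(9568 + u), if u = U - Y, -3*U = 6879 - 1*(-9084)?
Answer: √27463 ≈ 165.72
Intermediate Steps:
U = -5321 (U = -(6879 - 1*(-9084))/3 = -(6879 + 9084)/3 = -⅓*15963 = -5321)
u = 17895 (u = -5321 - 1*(-23216) = -5321 + 23216 = 17895)
√(9568 + u) = √(9568 + 17895) = √27463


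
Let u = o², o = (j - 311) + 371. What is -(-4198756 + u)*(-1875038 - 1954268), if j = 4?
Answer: -16062636705960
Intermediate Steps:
o = 64 (o = (4 - 311) + 371 = -307 + 371 = 64)
u = 4096 (u = 64² = 4096)
-(-4198756 + u)*(-1875038 - 1954268) = -(-4198756 + 4096)*(-1875038 - 1954268) = -(-4194660)*(-3829306) = -1*16062636705960 = -16062636705960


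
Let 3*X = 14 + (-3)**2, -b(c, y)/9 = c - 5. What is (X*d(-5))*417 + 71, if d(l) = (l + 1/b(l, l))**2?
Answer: 645093497/8100 ≈ 79641.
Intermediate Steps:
b(c, y) = 45 - 9*c (b(c, y) = -9*(c - 5) = -9*(-5 + c) = 45 - 9*c)
X = 23/3 (X = (14 + (-3)**2)/3 = (14 + 9)/3 = (1/3)*23 = 23/3 ≈ 7.6667)
d(l) = (l + 1/(45 - 9*l))**2
(X*d(-5))*417 + 71 = (23*((-1 + 9*(-5)*(-5 - 5))**2/(81*(-5 - 5)**2))/3)*417 + 71 = (23*((1/81)*(-1 + 9*(-5)*(-10))**2/(-10)**2)/3)*417 + 71 = (23*((1/81)*(-1 + 450)**2*(1/100))/3)*417 + 71 = (23*((1/81)*449**2*(1/100))/3)*417 + 71 = (23*((1/81)*201601*(1/100))/3)*417 + 71 = ((23/3)*(201601/8100))*417 + 71 = (4636823/24300)*417 + 71 = 644518397/8100 + 71 = 645093497/8100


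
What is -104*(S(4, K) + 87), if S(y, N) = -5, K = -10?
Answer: -8528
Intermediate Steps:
-104*(S(4, K) + 87) = -104*(-5 + 87) = -104*82 = -8528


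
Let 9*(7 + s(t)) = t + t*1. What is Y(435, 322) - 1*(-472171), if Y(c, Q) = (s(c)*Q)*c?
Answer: 13031781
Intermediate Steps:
s(t) = -7 + 2*t/9 (s(t) = -7 + (t + t*1)/9 = -7 + (t + t)/9 = -7 + (2*t)/9 = -7 + 2*t/9)
Y(c, Q) = Q*c*(-7 + 2*c/9) (Y(c, Q) = ((-7 + 2*c/9)*Q)*c = (Q*(-7 + 2*c/9))*c = Q*c*(-7 + 2*c/9))
Y(435, 322) - 1*(-472171) = (⅑)*322*435*(-63 + 2*435) - 1*(-472171) = (⅑)*322*435*(-63 + 870) + 472171 = (⅑)*322*435*807 + 472171 = 12559610 + 472171 = 13031781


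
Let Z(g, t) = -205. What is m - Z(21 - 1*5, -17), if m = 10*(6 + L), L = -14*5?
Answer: -435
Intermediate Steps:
L = -70
m = -640 (m = 10*(6 - 70) = 10*(-64) = -640)
m - Z(21 - 1*5, -17) = -640 - 1*(-205) = -640 + 205 = -435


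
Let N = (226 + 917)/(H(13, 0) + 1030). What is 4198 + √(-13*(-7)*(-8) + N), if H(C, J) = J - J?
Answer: 4198 + I*√771157910/1030 ≈ 4198.0 + 26.961*I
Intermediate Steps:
H(C, J) = 0
N = 1143/1030 (N = (226 + 917)/(0 + 1030) = 1143/1030 ≈ 1.1097)
4198 + √(-13*(-7)*(-8) + N) = 4198 + √(-13*(-7)*(-8) + 1143/1030) = 4198 + √(91*(-8) + 1143/1030) = 4198 + √(-728 + 1143/1030) = 4198 + √(-748697/1030) = 4198 + I*√771157910/1030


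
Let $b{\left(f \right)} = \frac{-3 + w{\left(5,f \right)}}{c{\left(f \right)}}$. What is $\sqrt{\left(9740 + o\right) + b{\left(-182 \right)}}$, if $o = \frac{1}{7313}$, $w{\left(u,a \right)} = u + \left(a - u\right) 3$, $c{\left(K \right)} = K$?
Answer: $\frac{3 \sqrt{11347510710494}}{102382} \approx 98.707$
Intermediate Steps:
$w{\left(u,a \right)} = - 2 u + 3 a$ ($w{\left(u,a \right)} = u + \left(- 3 u + 3 a\right) = - 2 u + 3 a$)
$o = \frac{1}{7313} \approx 0.00013674$
$b{\left(f \right)} = \frac{-13 + 3 f}{f}$ ($b{\left(f \right)} = \frac{-3 + \left(\left(-2\right) 5 + 3 f\right)}{f} = \frac{-3 + \left(-10 + 3 f\right)}{f} = \frac{-13 + 3 f}{f}$)
$\sqrt{\left(9740 + o\right) + b{\left(-182 \right)}} = \sqrt{\left(9740 + \frac{1}{7313}\right) + \left(3 - \frac{13}{-182}\right)} = \sqrt{\frac{71228621}{7313} + \left(3 - - \frac{1}{14}\right)} = \sqrt{\frac{71228621}{7313} + \left(3 + \frac{1}{14}\right)} = \sqrt{\frac{71228621}{7313} + \frac{43}{14}} = \sqrt{\frac{997515153}{102382}} = \frac{3 \sqrt{11347510710494}}{102382}$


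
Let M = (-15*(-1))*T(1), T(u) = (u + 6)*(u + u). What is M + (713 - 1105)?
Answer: -182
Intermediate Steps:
T(u) = 2*u*(6 + u) (T(u) = (6 + u)*(2*u) = 2*u*(6 + u))
M = 210 (M = (-15*(-1))*(2*1*(6 + 1)) = 15*(2*1*7) = 15*14 = 210)
M + (713 - 1105) = 210 + (713 - 1105) = 210 - 392 = -182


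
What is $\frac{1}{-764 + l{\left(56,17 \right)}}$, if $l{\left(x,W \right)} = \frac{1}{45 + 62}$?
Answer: $- \frac{107}{81747} \approx -0.0013089$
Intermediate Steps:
$l{\left(x,W \right)} = \frac{1}{107}$
$\frac{1}{-764 + l{\left(56,17 \right)}} = \frac{1}{-764 + \frac{1}{107}} = \frac{1}{- \frac{81747}{107}} = - \frac{107}{81747}$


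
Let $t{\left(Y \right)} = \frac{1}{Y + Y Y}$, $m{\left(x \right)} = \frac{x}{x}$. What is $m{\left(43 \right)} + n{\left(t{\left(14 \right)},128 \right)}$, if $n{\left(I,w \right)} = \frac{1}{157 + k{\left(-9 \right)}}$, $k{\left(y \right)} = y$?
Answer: $\frac{149}{148} \approx 1.0068$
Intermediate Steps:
$m{\left(x \right)} = 1$
$t{\left(Y \right)} = \frac{1}{Y + Y^{2}}$
$n{\left(I,w \right)} = \frac{1}{148}$ ($n{\left(I,w \right)} = \frac{1}{157 - 9} = \frac{1}{148}$)
$m{\left(43 \right)} + n{\left(t{\left(14 \right)},128 \right)} = 1 + \frac{1}{148} = \frac{149}{148}$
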